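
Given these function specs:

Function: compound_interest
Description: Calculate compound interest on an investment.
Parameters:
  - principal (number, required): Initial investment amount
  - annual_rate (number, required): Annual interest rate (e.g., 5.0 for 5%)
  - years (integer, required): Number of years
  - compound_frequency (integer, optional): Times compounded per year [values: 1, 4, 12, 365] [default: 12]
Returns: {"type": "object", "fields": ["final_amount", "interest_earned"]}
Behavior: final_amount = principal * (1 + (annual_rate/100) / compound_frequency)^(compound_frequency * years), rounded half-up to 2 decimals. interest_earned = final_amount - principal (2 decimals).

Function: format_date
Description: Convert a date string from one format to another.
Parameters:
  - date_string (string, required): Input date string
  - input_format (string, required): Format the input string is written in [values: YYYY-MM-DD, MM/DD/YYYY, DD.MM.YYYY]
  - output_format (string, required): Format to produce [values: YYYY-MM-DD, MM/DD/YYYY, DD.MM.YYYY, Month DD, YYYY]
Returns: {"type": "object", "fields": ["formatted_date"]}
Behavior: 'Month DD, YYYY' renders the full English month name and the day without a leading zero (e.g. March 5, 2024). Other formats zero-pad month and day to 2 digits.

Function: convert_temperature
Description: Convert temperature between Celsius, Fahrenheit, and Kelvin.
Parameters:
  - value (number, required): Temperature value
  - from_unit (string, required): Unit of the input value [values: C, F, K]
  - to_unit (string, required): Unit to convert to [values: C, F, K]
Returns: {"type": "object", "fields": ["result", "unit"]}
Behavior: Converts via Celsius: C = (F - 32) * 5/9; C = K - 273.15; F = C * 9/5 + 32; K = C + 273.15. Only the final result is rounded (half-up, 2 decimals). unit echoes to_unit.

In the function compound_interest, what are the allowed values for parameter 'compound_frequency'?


The compound_interest spec declares:
  - compound_frequency (integer, optional): Times compounded per year [values: 1, 4, 12, 365] [default: 12]
Allowed values:
1, 4, 12, 365


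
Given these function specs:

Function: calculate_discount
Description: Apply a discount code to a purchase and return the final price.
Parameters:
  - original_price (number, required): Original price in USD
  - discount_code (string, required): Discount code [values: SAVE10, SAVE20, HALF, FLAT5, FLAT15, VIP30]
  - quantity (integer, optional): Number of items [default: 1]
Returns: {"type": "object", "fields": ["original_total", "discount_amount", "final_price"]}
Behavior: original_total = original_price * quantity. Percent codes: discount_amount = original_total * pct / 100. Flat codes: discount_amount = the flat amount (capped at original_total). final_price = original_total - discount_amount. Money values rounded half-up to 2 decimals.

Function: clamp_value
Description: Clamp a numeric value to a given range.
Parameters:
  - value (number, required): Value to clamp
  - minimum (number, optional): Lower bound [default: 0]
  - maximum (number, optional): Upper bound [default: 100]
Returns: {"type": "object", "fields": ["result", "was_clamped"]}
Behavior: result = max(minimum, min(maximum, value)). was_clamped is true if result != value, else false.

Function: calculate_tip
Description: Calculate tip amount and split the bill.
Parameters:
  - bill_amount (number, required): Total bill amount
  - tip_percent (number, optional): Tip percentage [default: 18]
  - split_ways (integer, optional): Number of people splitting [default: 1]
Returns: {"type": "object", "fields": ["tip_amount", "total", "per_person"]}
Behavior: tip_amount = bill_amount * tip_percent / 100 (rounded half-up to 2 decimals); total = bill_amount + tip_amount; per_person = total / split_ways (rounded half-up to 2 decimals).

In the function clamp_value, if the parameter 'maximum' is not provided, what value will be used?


The clamp_value spec declares:
  - maximum (number, optional): Upper bound [default: 100]
Default:
100


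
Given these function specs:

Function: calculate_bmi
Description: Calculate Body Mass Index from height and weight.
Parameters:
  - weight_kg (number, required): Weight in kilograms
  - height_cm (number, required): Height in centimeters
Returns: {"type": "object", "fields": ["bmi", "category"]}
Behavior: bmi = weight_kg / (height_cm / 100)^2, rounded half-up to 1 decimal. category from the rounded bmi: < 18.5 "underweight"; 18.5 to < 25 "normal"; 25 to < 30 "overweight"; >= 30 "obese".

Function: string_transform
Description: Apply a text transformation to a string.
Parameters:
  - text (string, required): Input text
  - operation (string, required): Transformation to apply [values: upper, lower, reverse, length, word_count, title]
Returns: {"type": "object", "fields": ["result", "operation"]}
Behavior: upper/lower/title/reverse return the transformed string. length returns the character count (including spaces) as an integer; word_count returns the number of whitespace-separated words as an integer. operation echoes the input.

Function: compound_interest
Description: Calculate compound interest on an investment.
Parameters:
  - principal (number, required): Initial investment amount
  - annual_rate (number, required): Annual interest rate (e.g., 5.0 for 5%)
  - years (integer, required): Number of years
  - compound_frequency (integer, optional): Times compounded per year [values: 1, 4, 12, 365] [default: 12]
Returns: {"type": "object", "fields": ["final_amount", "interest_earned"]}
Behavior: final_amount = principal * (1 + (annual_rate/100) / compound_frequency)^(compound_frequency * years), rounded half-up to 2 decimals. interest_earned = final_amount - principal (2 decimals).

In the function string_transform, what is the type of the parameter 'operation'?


The string_transform spec declares:
  - operation (string, required): Transformation to apply [values: upper, lower, reverse, length, word_count, title]
Type:
string


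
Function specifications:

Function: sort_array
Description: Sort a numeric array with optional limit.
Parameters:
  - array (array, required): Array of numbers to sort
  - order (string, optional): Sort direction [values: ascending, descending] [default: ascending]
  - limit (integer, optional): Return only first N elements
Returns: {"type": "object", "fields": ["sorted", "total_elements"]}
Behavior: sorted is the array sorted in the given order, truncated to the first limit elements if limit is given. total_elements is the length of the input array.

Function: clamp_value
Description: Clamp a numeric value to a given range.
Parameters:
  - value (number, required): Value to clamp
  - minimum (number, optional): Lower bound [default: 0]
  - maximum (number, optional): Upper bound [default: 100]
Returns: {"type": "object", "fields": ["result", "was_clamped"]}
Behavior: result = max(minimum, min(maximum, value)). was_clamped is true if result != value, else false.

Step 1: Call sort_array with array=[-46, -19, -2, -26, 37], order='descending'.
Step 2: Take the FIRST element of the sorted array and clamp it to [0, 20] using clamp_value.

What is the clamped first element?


Step 1: sort_array(order=descending)
  sorted: [37, -2, -19, -26, -46]
  -> first element = 37
Step 2: clamp_value(value=37, minimum=0, maximum=20)
  result = max(0, min(20, 37)) = max(0, 20) = 20
  was_clamped = (20 != 37) = true
  -> result = 20
20


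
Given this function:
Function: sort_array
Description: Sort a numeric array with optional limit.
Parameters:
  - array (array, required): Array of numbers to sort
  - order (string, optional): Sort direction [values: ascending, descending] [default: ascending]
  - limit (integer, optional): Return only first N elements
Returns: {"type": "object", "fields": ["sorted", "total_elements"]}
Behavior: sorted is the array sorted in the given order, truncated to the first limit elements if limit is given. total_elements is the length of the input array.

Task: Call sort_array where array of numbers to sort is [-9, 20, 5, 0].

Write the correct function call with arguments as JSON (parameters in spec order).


Mapping each described value to its parameter name:
  'Array of numbers to sort' -> array = [-9, 20, 5, 0]
sort_array({"array": [-9, 20, 5, 0]})


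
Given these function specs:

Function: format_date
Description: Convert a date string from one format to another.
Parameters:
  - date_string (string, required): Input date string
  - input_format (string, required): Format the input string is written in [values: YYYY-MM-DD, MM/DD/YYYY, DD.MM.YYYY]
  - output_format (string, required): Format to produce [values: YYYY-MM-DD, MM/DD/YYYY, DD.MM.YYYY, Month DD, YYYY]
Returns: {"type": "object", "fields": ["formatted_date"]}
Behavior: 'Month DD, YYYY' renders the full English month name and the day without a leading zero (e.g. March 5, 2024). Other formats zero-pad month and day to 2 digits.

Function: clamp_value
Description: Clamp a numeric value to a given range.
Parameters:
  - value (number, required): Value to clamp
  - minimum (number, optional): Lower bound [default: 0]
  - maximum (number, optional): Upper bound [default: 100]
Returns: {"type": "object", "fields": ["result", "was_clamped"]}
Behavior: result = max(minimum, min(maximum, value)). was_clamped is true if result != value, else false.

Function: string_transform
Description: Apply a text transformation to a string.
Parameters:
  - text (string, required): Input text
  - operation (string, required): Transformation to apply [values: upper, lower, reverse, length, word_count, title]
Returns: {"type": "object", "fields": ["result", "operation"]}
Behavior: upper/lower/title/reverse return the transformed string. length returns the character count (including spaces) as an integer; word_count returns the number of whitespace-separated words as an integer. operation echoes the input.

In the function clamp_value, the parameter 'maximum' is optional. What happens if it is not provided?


The clamp_value spec declares:
  - maximum (number, optional): Upper bound [default: 100]
It defaults to 100


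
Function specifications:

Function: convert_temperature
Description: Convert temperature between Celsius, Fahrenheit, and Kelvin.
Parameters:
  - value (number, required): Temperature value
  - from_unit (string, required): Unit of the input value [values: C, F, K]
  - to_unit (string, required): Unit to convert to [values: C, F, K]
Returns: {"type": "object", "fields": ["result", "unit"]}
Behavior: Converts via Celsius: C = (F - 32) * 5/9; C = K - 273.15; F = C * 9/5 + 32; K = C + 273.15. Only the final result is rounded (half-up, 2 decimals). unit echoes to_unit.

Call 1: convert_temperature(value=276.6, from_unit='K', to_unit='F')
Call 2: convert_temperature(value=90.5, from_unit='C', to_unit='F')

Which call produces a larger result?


Call 1:
  To C: 276.6 - 273.15 = 3.45
  To F: 3.45 * 9/5 + 32 = 38.21
  Round to 2 decimals: 38.21
  -> 38.21 F
Call 2:
  Input already in C: 90.5
  To F: 90.5 * 9/5 + 32 = 194.9
  Round to 2 decimals: 194.9
  -> 194.9 F
Call 2 (194.9 F)


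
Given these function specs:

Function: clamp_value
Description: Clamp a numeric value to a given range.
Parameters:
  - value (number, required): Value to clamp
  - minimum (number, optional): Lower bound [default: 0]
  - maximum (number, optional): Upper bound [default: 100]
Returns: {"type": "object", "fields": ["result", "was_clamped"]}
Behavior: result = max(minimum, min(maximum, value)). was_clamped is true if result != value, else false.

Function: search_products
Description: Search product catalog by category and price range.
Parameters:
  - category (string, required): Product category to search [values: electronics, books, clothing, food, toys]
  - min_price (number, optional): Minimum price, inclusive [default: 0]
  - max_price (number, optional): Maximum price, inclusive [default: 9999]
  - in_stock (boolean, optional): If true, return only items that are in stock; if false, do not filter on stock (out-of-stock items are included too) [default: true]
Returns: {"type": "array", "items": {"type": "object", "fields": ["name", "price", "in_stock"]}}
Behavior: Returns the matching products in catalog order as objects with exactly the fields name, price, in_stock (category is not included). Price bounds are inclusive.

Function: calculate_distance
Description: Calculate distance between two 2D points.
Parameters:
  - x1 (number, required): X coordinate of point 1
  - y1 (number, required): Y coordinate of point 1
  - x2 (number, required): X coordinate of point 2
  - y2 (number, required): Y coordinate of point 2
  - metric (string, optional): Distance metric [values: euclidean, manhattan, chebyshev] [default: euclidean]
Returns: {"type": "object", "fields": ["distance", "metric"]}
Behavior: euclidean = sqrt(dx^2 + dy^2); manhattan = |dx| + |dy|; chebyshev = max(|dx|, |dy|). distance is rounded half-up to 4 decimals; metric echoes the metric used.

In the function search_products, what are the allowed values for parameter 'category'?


The search_products spec declares:
  - category (string, required): Product category to search [values: electronics, books, clothing, food, toys]
Allowed values:
electronics, books, clothing, food, toys


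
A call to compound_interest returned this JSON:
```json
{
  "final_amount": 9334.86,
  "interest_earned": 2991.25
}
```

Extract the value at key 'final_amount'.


9334.86


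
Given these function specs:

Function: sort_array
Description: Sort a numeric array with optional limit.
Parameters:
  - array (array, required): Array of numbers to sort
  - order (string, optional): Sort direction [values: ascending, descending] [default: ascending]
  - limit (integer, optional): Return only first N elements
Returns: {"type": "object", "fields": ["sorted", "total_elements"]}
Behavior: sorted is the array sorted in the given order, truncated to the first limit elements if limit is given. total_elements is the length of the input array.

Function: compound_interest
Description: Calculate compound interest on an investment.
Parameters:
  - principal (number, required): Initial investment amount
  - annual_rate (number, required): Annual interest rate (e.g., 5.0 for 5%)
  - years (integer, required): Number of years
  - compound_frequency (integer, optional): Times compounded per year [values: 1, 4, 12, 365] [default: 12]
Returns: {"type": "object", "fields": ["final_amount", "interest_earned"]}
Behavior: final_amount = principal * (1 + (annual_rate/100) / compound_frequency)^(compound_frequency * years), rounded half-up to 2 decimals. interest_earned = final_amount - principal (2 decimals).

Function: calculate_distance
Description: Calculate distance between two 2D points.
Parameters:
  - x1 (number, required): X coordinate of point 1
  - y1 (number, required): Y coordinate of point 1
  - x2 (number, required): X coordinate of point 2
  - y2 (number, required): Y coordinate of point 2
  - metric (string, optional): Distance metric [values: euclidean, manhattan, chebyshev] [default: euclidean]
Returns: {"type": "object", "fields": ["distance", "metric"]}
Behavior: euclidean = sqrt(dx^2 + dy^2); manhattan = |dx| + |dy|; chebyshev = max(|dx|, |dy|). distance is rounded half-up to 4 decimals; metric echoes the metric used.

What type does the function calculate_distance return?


The calculate_distance spec declares Returns: {"type": "object", "fields": ["distance", "metric"]}
Type:
object


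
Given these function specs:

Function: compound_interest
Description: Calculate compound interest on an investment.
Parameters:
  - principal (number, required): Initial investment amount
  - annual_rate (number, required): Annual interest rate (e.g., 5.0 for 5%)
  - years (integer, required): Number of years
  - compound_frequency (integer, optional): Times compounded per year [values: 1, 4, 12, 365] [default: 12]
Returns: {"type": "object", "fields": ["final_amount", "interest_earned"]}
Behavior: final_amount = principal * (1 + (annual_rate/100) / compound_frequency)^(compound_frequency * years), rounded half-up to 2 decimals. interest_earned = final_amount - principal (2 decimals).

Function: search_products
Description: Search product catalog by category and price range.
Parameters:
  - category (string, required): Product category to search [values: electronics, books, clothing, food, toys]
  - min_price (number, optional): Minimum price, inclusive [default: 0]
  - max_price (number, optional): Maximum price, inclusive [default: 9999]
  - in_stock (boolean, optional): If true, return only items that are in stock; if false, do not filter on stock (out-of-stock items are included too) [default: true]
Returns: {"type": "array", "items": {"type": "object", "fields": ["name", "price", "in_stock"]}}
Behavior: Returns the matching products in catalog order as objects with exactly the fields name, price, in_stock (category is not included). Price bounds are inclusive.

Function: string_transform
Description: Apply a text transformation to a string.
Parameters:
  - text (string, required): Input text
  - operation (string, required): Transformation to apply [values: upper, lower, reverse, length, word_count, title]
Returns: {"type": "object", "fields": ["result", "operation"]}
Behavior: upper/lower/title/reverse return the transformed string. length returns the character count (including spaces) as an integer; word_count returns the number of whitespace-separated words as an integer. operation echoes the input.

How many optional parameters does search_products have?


Parameters of search_products: category (required), min_price (optional), max_price (optional), in_stock (optional)
Optional count:
3


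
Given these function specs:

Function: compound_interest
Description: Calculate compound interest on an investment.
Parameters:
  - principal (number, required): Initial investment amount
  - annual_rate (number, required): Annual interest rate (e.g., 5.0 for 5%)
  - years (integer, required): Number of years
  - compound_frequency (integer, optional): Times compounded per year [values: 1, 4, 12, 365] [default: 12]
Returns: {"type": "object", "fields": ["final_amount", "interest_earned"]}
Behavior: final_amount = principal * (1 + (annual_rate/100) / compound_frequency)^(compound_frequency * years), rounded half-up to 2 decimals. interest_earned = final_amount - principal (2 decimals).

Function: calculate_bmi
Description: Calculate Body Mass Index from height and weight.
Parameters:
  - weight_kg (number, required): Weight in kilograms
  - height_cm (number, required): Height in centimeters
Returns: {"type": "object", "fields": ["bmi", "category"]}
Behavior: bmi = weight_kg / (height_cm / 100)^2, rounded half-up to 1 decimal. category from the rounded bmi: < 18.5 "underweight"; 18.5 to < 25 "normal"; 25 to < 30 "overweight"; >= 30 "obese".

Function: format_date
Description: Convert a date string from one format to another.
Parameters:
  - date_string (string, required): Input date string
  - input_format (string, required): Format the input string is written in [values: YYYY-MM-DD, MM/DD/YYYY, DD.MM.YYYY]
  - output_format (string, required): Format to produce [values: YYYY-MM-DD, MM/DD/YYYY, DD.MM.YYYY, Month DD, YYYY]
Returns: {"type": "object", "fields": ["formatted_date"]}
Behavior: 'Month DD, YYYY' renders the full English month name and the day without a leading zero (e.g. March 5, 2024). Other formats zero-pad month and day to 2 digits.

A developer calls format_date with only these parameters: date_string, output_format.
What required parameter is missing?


Required parameters: date_string, input_format, output_format
Provided: date_string, output_format
Missing: input_format
input_format


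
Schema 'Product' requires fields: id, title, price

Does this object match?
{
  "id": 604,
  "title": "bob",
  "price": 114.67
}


Checking required fields... All present.
Valid - all required fields present


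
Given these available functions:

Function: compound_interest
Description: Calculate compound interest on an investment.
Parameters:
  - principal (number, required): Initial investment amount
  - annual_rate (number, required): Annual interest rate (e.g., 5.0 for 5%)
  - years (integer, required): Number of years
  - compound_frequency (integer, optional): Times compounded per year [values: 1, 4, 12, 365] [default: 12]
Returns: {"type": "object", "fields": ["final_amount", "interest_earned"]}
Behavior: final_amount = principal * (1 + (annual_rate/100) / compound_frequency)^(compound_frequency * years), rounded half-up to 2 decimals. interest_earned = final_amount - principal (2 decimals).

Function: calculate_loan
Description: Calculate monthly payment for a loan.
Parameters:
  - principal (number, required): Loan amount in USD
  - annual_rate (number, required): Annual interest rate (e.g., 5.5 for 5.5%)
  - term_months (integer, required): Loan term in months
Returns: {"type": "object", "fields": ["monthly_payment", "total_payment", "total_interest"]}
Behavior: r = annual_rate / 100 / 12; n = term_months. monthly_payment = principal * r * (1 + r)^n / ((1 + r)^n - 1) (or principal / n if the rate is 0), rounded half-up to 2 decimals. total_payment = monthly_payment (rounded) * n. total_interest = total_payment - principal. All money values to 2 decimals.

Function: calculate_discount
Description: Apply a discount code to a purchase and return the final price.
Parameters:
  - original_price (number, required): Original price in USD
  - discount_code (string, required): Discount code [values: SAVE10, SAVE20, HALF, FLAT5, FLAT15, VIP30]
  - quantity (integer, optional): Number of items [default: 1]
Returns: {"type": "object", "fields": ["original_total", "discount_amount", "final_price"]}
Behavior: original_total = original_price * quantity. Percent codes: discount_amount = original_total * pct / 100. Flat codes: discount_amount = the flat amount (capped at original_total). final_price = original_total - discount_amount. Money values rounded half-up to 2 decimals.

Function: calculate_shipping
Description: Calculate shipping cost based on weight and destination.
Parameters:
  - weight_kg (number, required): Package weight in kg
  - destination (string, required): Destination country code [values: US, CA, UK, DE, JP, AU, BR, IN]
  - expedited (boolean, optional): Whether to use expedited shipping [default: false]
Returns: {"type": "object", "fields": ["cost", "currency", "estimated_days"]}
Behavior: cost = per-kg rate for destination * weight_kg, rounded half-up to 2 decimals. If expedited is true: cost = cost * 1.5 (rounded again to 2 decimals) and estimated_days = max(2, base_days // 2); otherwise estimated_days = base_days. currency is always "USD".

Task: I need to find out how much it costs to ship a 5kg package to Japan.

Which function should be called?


The task needs a function whose description is: Calculate shipping cost based on weight and destination.
calculate_shipping


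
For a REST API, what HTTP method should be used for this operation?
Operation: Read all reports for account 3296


GET = read, POST = create, PUT = update/replace, DELETE = remove
This operation is a read.
GET


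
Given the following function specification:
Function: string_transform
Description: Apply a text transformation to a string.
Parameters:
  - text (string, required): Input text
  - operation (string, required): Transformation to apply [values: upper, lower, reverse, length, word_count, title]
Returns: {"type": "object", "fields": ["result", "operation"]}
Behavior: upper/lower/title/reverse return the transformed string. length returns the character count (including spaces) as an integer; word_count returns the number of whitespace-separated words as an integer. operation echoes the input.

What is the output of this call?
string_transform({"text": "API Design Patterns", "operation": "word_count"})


words: API, Design, Patterns -> 3
Output:
{"result": 3, "operation": "word_count"}


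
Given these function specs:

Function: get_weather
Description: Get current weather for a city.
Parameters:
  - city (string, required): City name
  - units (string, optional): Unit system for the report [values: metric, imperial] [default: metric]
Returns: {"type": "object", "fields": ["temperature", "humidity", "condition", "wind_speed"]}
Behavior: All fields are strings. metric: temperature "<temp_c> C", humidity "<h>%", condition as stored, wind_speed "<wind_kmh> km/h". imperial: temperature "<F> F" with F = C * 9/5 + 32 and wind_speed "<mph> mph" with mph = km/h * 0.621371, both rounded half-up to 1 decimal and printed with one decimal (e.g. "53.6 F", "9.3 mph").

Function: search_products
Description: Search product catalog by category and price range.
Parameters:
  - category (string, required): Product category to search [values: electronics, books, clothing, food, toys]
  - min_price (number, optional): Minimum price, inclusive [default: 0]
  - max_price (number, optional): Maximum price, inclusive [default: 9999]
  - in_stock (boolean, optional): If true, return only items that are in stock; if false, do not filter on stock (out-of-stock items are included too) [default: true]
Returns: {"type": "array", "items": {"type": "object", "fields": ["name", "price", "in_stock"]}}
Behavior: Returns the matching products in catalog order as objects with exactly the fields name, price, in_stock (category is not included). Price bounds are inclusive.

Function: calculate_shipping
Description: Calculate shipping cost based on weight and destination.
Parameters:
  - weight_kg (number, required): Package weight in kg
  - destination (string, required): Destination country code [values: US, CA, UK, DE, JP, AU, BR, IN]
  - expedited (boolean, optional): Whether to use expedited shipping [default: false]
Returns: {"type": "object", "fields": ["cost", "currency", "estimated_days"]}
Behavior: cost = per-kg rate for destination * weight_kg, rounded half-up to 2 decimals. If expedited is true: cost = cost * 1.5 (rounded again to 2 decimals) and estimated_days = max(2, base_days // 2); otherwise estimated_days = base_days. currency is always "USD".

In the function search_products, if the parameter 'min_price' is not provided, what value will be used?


The search_products spec declares:
  - min_price (number, optional): Minimum price, inclusive [default: 0]
Default:
0


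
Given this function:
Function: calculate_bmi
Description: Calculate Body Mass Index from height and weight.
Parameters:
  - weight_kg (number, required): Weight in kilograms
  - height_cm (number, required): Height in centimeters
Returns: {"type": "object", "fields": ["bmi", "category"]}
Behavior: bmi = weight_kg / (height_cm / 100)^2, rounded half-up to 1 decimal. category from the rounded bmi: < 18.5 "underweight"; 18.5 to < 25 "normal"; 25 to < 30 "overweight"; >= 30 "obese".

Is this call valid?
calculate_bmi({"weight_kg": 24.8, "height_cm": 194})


Checking all required parameters present and types match... All valid.
Valid


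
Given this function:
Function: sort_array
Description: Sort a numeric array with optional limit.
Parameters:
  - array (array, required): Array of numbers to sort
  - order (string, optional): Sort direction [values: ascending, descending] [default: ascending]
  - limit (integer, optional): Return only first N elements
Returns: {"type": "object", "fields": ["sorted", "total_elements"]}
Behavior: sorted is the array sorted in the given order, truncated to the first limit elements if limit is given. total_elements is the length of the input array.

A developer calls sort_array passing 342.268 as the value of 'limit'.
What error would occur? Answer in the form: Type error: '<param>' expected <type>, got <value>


Spec: 'limit' is declared as integer; 342.268 is a non-integer number.
Type error: 'limit' expected integer, got 342.268


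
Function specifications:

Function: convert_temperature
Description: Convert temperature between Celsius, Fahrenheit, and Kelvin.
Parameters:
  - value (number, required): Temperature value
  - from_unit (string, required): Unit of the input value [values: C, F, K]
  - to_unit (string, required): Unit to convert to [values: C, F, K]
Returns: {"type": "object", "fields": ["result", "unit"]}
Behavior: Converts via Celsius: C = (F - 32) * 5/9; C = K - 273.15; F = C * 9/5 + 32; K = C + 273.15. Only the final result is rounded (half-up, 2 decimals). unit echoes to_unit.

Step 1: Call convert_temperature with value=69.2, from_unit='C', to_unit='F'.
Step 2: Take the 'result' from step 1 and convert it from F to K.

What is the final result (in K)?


Step 1: convert_temperature(value=69.2, from_unit=C, to_unit=F)
  Input already in C: 69.2
  To F: 69.2 * 9/5 + 32 = 156.56
  Round to 2 decimals: 156.56
  -> result = 156.56 F
Step 2: convert_temperature(value=156.56, from_unit=F, to_unit=K)
  To C: (156.56 - 32) * 5/9 = 69.2
  To K: 69.2 + 273.15 = 342.35
  Round to 2 decimals: 342.35
  -> result = 342.35 K
342.35 K


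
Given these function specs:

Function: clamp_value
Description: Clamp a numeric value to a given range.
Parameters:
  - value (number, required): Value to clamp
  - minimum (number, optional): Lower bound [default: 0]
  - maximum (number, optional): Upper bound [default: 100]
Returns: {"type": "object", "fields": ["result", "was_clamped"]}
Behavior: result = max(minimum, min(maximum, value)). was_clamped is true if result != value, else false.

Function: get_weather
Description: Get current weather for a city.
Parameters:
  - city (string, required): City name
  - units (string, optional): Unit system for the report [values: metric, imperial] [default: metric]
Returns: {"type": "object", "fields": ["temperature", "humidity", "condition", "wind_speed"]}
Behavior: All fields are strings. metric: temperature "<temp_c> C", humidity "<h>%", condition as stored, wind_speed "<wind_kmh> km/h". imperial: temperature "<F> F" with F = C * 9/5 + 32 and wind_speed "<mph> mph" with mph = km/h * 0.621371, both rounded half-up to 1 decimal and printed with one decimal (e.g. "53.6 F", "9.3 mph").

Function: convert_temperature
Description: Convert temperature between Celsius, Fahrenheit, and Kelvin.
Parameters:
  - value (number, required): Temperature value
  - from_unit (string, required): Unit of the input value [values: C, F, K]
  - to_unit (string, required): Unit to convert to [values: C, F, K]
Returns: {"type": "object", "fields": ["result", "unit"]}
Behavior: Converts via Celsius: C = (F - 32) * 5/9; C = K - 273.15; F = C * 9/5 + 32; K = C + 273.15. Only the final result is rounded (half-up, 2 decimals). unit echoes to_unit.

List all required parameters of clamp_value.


Parameters of clamp_value and their required/optional flag:
  value: required
  minimum: optional
  maximum: optional
value


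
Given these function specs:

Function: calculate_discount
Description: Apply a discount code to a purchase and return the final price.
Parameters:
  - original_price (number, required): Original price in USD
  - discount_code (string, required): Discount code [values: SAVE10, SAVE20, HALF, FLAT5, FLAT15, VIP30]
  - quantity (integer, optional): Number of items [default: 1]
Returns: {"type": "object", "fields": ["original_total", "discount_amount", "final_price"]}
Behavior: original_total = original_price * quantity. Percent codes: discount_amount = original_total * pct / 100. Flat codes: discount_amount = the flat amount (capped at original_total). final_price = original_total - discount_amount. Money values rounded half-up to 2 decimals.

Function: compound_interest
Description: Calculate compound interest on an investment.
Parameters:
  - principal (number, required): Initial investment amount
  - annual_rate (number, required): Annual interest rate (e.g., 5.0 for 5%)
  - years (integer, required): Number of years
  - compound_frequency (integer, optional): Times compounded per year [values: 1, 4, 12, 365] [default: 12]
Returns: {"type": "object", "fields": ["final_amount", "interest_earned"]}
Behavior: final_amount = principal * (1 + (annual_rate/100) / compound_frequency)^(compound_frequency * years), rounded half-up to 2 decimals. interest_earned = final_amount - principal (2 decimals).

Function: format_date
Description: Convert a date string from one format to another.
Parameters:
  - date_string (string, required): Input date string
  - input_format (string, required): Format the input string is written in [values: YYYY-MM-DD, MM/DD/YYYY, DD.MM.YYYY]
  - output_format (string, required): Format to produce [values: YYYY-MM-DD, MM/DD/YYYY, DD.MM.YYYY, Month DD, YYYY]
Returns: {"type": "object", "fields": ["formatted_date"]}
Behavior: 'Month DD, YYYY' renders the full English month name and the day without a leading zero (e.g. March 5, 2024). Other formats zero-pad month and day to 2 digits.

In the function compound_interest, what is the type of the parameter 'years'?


The compound_interest spec declares:
  - years (integer, required): Number of years
Type:
integer


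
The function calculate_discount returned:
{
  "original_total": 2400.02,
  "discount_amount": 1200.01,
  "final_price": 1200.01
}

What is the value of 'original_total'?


2400.02


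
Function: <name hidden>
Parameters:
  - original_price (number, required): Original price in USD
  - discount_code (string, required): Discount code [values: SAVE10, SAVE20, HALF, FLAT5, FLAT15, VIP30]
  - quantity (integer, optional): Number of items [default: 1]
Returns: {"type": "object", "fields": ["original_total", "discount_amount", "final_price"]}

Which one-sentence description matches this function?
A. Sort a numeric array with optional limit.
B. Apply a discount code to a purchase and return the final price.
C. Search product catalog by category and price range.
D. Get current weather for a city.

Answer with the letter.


Parameters original_price, discount_code, quantity and return ["original_total", "discount_amount", "final_price"] fit: Apply a discount code to a purchase and return the final price.
B


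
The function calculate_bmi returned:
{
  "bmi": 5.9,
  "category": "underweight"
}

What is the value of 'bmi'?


5.9


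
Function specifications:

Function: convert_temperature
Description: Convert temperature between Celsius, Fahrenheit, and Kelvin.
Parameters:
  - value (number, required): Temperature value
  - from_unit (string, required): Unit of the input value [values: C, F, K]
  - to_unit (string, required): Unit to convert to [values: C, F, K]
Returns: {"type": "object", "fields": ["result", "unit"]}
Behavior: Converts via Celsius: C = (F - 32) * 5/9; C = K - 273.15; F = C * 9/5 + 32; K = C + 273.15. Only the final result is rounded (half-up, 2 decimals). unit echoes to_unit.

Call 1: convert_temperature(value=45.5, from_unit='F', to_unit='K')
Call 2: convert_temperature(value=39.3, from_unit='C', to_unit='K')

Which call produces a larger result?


Call 1:
  To C: (45.5 - 32) * 5/9 = 7.5
  To K: 7.5 + 273.15 = 280.65
  Round to 2 decimals: 280.65
  -> 280.65 K
Call 2:
  Input already in C: 39.3
  To K: 39.3 + 273.15 = 312.45
  Round to 2 decimals: 312.45
  -> 312.45 K
Call 2 (312.45 K)


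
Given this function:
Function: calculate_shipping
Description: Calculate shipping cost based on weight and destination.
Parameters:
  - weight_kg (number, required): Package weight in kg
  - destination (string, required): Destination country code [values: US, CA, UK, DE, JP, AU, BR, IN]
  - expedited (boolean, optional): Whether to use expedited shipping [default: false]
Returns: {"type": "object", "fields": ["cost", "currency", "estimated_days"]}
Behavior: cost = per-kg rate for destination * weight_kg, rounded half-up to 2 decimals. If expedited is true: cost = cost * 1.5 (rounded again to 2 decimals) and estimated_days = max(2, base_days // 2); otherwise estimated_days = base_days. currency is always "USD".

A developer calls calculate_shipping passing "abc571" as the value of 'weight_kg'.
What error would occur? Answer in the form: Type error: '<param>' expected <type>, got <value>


Spec: 'weight_kg' is declared as number; "abc571" is a string.
Type error: 'weight_kg' expected number, got "abc571"


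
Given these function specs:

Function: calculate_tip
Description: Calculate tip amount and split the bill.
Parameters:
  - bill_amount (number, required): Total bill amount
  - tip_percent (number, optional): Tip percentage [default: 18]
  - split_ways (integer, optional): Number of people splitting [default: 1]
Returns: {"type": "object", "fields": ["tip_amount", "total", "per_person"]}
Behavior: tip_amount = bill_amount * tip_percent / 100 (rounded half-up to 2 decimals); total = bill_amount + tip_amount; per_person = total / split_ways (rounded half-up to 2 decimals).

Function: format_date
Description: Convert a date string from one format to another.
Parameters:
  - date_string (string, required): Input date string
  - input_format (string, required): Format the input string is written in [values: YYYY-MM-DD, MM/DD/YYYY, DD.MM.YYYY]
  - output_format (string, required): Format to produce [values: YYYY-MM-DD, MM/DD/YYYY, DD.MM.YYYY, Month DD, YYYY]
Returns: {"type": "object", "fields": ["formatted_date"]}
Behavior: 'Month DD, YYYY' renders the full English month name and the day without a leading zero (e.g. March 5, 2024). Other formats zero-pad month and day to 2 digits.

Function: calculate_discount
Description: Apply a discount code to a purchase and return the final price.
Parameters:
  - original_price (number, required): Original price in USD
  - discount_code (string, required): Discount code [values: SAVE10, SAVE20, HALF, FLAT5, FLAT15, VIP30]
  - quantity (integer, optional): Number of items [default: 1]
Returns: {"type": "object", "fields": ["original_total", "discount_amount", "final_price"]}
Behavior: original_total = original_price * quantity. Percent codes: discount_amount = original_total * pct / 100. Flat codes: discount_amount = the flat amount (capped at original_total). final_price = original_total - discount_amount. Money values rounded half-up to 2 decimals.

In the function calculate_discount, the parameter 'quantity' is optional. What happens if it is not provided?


The calculate_discount spec declares:
  - quantity (integer, optional): Number of items [default: 1]
It defaults to 1


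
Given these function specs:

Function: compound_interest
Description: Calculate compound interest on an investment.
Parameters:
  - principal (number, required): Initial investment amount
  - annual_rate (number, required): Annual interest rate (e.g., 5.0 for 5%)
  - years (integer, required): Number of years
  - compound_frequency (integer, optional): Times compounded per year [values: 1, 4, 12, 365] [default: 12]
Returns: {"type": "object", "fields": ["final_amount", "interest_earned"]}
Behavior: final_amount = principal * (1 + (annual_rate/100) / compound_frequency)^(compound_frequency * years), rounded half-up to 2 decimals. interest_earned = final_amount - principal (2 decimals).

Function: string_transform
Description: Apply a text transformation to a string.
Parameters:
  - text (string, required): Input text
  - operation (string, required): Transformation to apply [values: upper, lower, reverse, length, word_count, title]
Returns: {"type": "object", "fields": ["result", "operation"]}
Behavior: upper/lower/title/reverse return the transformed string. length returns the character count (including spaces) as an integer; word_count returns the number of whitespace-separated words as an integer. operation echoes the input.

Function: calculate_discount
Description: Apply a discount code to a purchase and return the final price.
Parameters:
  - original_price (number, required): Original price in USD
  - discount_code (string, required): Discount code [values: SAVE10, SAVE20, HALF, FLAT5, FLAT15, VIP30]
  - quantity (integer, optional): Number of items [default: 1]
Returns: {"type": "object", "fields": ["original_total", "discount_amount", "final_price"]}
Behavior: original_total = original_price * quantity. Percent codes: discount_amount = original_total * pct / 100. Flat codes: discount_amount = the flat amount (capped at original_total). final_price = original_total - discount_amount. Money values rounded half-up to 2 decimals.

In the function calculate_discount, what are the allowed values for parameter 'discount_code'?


The calculate_discount spec declares:
  - discount_code (string, required): Discount code [values: SAVE10, SAVE20, HALF, FLAT5, FLAT15, VIP30]
Allowed values:
SAVE10, SAVE20, HALF, FLAT5, FLAT15, VIP30
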